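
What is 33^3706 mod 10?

9

Last digits of 3^n: 3, 9, 7, 1 (period 4).
3706 leaves remainder 2 on division by 4, so 33^3706 ends in 9.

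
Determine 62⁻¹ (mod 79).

65

79 = 1·62 + 17
62 = 3·17 + 11
17 = 1·11 + 6
11 = 1·6 + 5
6 = 1·5 + 1
5 = 5·1 + 0
Back-substituting gives 62·65 ≡ 1 (mod 79).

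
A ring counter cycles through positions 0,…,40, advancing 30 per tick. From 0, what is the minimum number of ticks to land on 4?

30⁻¹ ≡ 26 (mod 41) because 30·26 = 780 = 19·41 + 1.
So x ≡ 26·4 = 104 ≡ 22 (mod 41).
Check: 30·22 = 660 = 16·41 + 4.

22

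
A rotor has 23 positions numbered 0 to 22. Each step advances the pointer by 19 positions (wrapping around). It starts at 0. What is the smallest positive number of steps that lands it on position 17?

13

The inverse of 19 mod 23 is 17 (since 19·17 = 323 ≡ 1).
So x ≡ 17·17 = 289 ≡ 13 (mod 23).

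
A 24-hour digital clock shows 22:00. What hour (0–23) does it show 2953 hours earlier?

21

2953 mod 24 = 1 (since 123·24 = 2952).
(22 − 1) mod 24 = 21.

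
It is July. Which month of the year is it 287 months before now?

287 mod 12 = 11 (since 23·12 = 276).
July − 11 months → August.

August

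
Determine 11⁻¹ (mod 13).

6

11·6 = 66 = 5·13 + 1, so 11⁻¹ ≡ 6 (mod 13).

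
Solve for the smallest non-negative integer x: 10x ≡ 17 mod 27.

10⁻¹ ≡ 19 (mod 27) because 10·19 = 190 = 7·27 + 1.
Multiplying both sides by 19: x ≡ 19·17 = 323 ≡ 26 (mod 27).
Check: 10·26 = 260 = 9·27 + 17.

26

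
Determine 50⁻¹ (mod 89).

73

89 = 1·50 + 39
50 = 1·39 + 11
39 = 3·11 + 6
11 = 1·6 + 5
6 = 1·5 + 1
5 = 5·1 + 0
Back-substituting gives 50·73 ≡ 1 (mod 89).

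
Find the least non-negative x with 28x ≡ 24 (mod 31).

The inverse of 28 mod 31 is 10 (since 28·10 = 280 ≡ 1).
Multiplying both sides by 10: x ≡ 10·24 = 240 ≡ 23 (mod 31).

23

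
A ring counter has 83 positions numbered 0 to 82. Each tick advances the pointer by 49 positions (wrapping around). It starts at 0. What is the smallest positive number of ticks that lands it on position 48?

23

49⁻¹ ≡ 61 (mod 83) because 49·61 = 2989 = 36·83 + 1.
Multiplying both sides by 61: x ≡ 61·48 = 2928 ≡ 23 (mod 83).
Check: 49·23 = 1127 = 13·83 + 48.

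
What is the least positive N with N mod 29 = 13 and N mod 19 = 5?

100

x ≡ 5 (mod 19) gives x ∈ {5, 24, 43, 62, 81, 100}.
The first of these with x mod 29 = 13 is 100.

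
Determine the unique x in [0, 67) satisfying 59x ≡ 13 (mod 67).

57

The inverse of 59 mod 67 is 25 (since 59·25 = 1475 ≡ 1).
So x ≡ 25·13 = 325 ≡ 57 (mod 67).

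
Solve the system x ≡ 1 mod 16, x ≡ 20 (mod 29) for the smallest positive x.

49

Since 29·5 ≡ 1 (mod 16), take x = 20 + 29·((1−20)·5 mod 16) = 20 + 29·1 = 49.
Check: 49 mod 16 = 1, 49 mod 29 = 20.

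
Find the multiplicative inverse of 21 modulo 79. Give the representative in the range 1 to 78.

79 = 3·21 + 16
21 = 1·16 + 5
16 = 3·5 + 1
5 = 5·1 + 0
Back-substituting gives 21·64 ≡ 1 (mod 79).

64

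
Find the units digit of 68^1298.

4

Powers of 8 mod 10 repeat with period 4: 8, 4, 2, 6.
1298 leaves remainder 2 on division by 4, so 68^1298 ends in 4.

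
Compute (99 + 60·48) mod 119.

60·48 = 2880.
2880 mod 119 = 24 (since 24·119 = 2856).
(99 + 24) mod 119 = 4.

4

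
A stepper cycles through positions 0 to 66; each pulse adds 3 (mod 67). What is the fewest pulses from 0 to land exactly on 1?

45

67 = 22·3 + 1
3 = 3·1 + 0
Back-substituting gives 3·45 ≡ 1 (mod 67).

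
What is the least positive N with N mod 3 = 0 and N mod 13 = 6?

x ≡ 0 (mod 3) gives x ∈ {0, 3, 6}.
The first of these with x mod 13 = 6 is 6.

6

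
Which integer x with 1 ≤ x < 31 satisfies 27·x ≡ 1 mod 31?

23

27·23 = 621 = 20·31 + 1, so 27⁻¹ ≡ 23 (mod 31).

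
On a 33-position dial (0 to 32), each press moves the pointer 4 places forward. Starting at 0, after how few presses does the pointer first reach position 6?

4⁻¹ ≡ 25 (mod 33) because 4·25 = 100 = 3·33 + 1.
So x ≡ 25·6 = 150 ≡ 18 (mod 33).

18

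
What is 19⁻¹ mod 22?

7

22 = 1·19 + 3
19 = 6·3 + 1
3 = 3·1 + 0
Back-substituting gives 19·7 ≡ 1 (mod 22).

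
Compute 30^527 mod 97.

42

Square-and-reduce mod 97: 30^1≡30, 30^2≡27, 30^4≡50, 30^8≡75, 30^16≡96, 30^32≡1, 30^64≡1, 30^128≡1, 30^256≡1, 30^512≡1.
527 = 1 + 2 + 4 + 8 + 512, so 30^527 ≡ 30·27·50·75·1 ≡ 42 (mod 97).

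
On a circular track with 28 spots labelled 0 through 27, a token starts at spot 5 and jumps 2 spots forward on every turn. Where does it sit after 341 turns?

15

341·2 = 682.
682 mod 28 = 10 (since 24·28 = 672).
(5 + 10) mod 28 = 15.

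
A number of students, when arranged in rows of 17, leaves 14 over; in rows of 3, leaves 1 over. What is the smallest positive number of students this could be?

x ≡ 1 (mod 3) gives x ∈ {1, 4, 7, 10, 13, 16, 19, 22, …}.
The first of these with x mod 17 = 14 is 31.

31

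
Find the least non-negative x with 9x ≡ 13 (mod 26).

The inverse of 9 mod 26 is 3 (since 9·3 = 27 ≡ 1).
Multiplying both sides by 3: x ≡ 3·13 = 39 ≡ 13 (mod 26).

13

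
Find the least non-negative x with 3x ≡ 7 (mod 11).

6

The inverse of 3 mod 11 is 4 (since 3·4 = 12 ≡ 1).
So x ≡ 4·7 = 28 ≡ 6 (mod 11).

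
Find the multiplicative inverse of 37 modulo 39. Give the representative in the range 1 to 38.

19

37·19 = 703 = 18·39 + 1, so 37⁻¹ ≡ 19 (mod 39).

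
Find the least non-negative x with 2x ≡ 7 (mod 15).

11

The inverse of 2 mod 15 is 8 (since 2·8 = 16 ≡ 1).
So x ≡ 8·7 = 56 ≡ 11 (mod 15).
Check: 2·11 = 22 = 1·15 + 7.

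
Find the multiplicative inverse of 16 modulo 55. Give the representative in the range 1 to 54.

55 = 3·16 + 7
16 = 2·7 + 2
7 = 3·2 + 1
2 = 2·1 + 0
Back-substituting gives 16·31 ≡ 1 (mod 55).

31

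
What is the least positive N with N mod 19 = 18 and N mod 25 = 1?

151

Since 25·16 ≡ 1 (mod 19), take x = 1 + 25·((18−1)·16 mod 19) = 1 + 25·6 = 151.
Check: 151 mod 19 = 18, 151 mod 25 = 1.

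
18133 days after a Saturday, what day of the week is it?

18133 − 2590·7 = 3, so 18133 ≡ 3 (mod 7).
Saturday + 3 days → Tuesday.

Tuesday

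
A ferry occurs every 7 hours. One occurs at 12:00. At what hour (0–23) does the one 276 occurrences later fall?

276·7 = 1932.
1932 − 80·24 = 12, so 1932 ≡ 12 (mod 24).
(12 + 12) mod 24 = 0.

0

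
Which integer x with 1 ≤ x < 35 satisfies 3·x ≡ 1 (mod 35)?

12

35 = 11·3 + 2
3 = 1·2 + 1
2 = 2·1 + 0
Back-substituting gives 3·12 ≡ 1 (mod 35).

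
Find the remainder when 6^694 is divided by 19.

By repeated squaring mod 19: 6^1≡6, 6^2≡17, 6^4≡4, 6^8≡16, 6^16≡9, 6^32≡5, 6^64≡6, 6^128≡17, 6^256≡4, 6^512≡16.
Since 694 = 2 + 4 + 16 + 32 + 128 + 512 in binary, 6^694 ≡ 17·4·9·5·17·16 ≡ 6 (mod 19).

6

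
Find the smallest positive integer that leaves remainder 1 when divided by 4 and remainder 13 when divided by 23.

Since 23·3 ≡ 1 (mod 4), take x = 13 + 23·((1−13)·3 mod 4) = 13 + 23·0 = 13.
Check: 13 mod 4 = 1, 13 mod 23 = 13.

13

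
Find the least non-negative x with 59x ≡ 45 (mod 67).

53

59⁻¹ ≡ 25 (mod 67) because 59·25 = 1475 = 22·67 + 1.
Multiplying both sides by 25: x ≡ 25·45 = 1125 ≡ 53 (mod 67).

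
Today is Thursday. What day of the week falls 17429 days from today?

Wednesday

17429 − 2489·7 = 6, so 17429 ≡ 6 (mod 7).
Thursday + 6 days → Wednesday.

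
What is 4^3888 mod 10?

6

The units digit of 4^n cycles with period 2: 4, 6, …
3888 mod 2 = 0, so the last digit matches 4^2 = 6.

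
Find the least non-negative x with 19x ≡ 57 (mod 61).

19⁻¹ ≡ 45 (mod 61) because 19·45 = 855 = 14·61 + 1.
So x ≡ 45·57 = 2565 ≡ 3 (mod 61).

3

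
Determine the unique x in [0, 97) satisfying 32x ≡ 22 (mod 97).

The inverse of 32 mod 97 is 94 (since 32·94 = 3008 ≡ 1).
Multiplying both sides by 94: x ≡ 94·22 = 2068 ≡ 31 (mod 97).

31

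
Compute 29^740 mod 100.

1

Successive squares of 29 mod 100: 29^1≡29, 29^2≡41, 29^4≡81, 29^8≡61, 29^16≡21, 29^32≡41, 29^64≡81, 29^128≡61, 29^256≡21, 29^512≡41.
Since 740 = 4 + 32 + 64 + 128 + 512 in binary, 29^740 ≡ 81·41·81·61·41 ≡ 1 (mod 100).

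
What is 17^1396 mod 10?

1

The units digit of 17^n cycles with period 4: 7, 9, 3, 1, …
1396 mod 4 = 0, so the last digit matches 7^4 = 1.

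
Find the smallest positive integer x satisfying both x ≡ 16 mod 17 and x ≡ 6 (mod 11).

50

x ≡ 6 (mod 11) gives x ∈ {6, 17, 28, 39, 50}.
The first of these with x mod 17 = 16 is 50.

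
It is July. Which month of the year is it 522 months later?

January

522 − 43·12 = 6, so 522 ≡ 6 (mod 12).
July + 6 months → January.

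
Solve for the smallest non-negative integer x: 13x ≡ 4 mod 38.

The inverse of 13 mod 38 is 3 (since 13·3 = 39 ≡ 1).
So x ≡ 3·4 = 12 ≡ 12 (mod 38).
Check: 13·12 = 156 = 4·38 + 4.

12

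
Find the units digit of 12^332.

Last digits of 2^n: 2, 4, 8, 6 (period 4).
332 leaves remainder 0 on division by 4, so 12^332 ends in 6.

6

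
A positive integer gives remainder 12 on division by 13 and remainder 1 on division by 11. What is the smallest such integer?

12

x ≡ 1 (mod 11) gives x ∈ {1, 12}.
The first of these with x mod 13 = 12 is 12.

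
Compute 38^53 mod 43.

9

Square-and-reduce mod 43: 38^1≡38, 38^2≡25, 38^4≡23, 38^8≡13, 38^16≡40, 38^32≡9.
Since 53 = 1 + 4 + 16 + 32 in binary, 38^53 ≡ 38·23·40·9 ≡ 9 (mod 43).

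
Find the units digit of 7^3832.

1

Last digits of 7^n: 7, 9, 3, 1 (period 4).
3832 leaves remainder 0 on division by 4, so 7^3832 ends in 1.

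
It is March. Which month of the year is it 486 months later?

September

486 − 40·12 = 6, so 486 ≡ 6 (mod 12).
March + 6 months → September.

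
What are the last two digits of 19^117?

Successive squares of 19 mod 100: 19^1≡19, 19^2≡61, 19^4≡21, 19^8≡41, 19^16≡81, 19^32≡61, 19^64≡21.
Since 117 = 1 + 4 + 16 + 32 + 64 in binary, 19^117 ≡ 19·21·81·61·21 ≡ 39 (mod 100).

39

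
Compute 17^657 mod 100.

Square-and-reduce mod 100: 17^1≡17, 17^2≡89, 17^4≡21, 17^8≡41, 17^16≡81, 17^32≡61, 17^64≡21, 17^128≡41, 17^256≡81, 17^512≡61.
657 = 1 + 16 + 128 + 512, so 17^657 ≡ 17·81·41·61 ≡ 77 (mod 100).

77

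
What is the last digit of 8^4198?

4

Last digits of 8^n: 8, 4, 2, 6 (period 4).
4198 mod 4 = 2, so the last digit matches 8^2 = 4.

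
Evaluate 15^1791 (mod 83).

By repeated squaring mod 83: 15^1≡15, 15^2≡59, 15^4≡78, 15^8≡25, 15^16≡44, 15^32≡27, 15^64≡65, 15^128≡75, 15^256≡64, 15^512≡29, 15^1024≡11.
1791 = 1 + 2 + 4 + 8 + 16 + 32 + 64 + 128 + 512 + 1024, so 15^1791 ≡ 15·59·78·25·44·27·65·75·29·11 ≡ 22 (mod 83).

22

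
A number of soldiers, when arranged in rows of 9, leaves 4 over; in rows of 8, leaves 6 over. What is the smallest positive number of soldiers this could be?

Since 8·8 ≡ 1 (mod 9), take x = 6 + 8·((4−6)·8 mod 9) = 6 + 8·2 = 22.
Check: 22 mod 9 = 4, 22 mod 8 = 6.

22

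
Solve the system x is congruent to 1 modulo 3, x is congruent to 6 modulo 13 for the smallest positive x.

x ≡ 1 (mod 3) gives x ∈ {1, 4, 7, 10, 13, 16, 19}.
The first of these with x mod 13 = 6 is 19.

19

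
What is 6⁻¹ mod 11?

2

6·2 = 12 = 1·11 + 1, so 6⁻¹ ≡ 2 (mod 11).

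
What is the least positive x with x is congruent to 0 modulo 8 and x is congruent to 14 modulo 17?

48

Since 17·1 ≡ 1 (mod 8), take x = 14 + 17·((0−14)·1 mod 8) = 14 + 17·2 = 48.
Check: 48 mod 8 = 0, 48 mod 17 = 14.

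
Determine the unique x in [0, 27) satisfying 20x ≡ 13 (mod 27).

2

20⁻¹ ≡ 23 (mod 27) because 20·23 = 460 = 17·27 + 1.
So x ≡ 23·13 = 299 ≡ 2 (mod 27).
Check: 20·2 = 40 = 1·27 + 13.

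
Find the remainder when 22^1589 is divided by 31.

By repeated squaring mod 31: 22^1≡22, 22^2≡19, 22^4≡20, 22^8≡28, 22^16≡9, 22^32≡19, 22^64≡20, 22^128≡28, 22^256≡9, 22^512≡19, 22^1024≡20.
Since 1589 = 1 + 4 + 16 + 32 + 512 + 1024 in binary, 22^1589 ≡ 22·20·9·19·19·20 ≡ 24 (mod 31).

24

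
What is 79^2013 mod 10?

9

The units digit of 79^n cycles with period 2: 9, 1, …
2013 mod 2 = 1, so the last digit matches 9^1 = 9.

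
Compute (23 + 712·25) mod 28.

15

712·25 = 17800.
Dividing 17800 by 28 gives quotient 635 and remainder 20.
(23 + 20) mod 28 = 15.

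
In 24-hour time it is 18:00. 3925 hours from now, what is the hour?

7

3925 − 163·24 = 13, so 3925 ≡ 13 (mod 24).
(18 + 13) mod 24 = 7.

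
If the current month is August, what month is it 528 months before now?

August

528 = 44·12 + 0, so 528 mod 12 = 0.
August − 0 months → August.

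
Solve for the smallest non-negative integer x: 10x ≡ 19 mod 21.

4

10⁻¹ ≡ 19 (mod 21) because 10·19 = 190 = 9·21 + 1.
So x ≡ 19·19 = 361 ≡ 4 (mod 21).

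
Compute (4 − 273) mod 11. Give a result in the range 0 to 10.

Dividing 273 by 11 gives quotient 24 and remainder 9.
(4 − 9) mod 11 = 6.

6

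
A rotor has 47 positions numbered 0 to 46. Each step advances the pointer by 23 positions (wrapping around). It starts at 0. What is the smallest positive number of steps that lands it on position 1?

45

The inverse of 23 mod 47 is 45 (since 23·45 = 1035 ≡ 1).
So x ≡ 45·1 = 45 ≡ 45 (mod 47).
Check: 23·45 = 1035 = 22·47 + 1.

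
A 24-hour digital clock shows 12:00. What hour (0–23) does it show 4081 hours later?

13

4081 − 170·24 = 1, so 4081 ≡ 1 (mod 24).
(12 + 1) mod 24 = 13.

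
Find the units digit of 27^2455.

3

Powers of 7 mod 10 repeat with period 4: 7, 9, 3, 1.
2455 mod 4 = 3, so the last digit matches 7^3 = 3.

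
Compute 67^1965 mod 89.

Square-and-reduce mod 89: 67^1≡67, 67^2≡39, 67^4≡8, 67^8≡64, 67^16≡2, 67^32≡4, 67^64≡16, 67^128≡78, 67^256≡32, 67^512≡45, 67^1024≡67.
Since 1965 = 1 + 4 + 8 + 32 + 128 + 256 + 512 + 1024 in binary, 67^1965 ≡ 67·8·64·4·78·32·45·67 ≡ 78 (mod 89).

78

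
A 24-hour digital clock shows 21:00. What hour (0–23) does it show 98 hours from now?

23

Dividing 98 by 24 gives quotient 4 and remainder 2.
(21 + 2) mod 24 = 23.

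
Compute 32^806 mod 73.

55

Successive squares of 32 mod 73: 32^1≡32, 32^2≡2, 32^4≡4, 32^8≡16, 32^16≡37, 32^32≡55, 32^64≡32, 32^128≡2, 32^256≡4, 32^512≡16.
Since 806 = 2 + 4 + 32 + 256 + 512 in binary, 32^806 ≡ 2·4·55·4·16 ≡ 55 (mod 73).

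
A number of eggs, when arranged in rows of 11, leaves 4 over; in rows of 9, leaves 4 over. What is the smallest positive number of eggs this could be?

4

x ≡ 4 (mod 9) gives x ∈ {4}.
The first of these with x mod 11 = 4 is 4.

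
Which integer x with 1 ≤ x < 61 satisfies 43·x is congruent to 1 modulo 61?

61 = 1·43 + 18
43 = 2·18 + 7
18 = 2·7 + 4
7 = 1·4 + 3
4 = 1·3 + 1
3 = 3·1 + 0
Back-substituting gives 43·44 ≡ 1 (mod 61).

44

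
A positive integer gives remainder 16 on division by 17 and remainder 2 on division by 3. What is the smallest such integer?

50

x ≡ 2 (mod 3) gives x ∈ {2, 5, 8, 11, 14, 17, 20, 23, …}.
The first of these with x mod 17 = 16 is 50.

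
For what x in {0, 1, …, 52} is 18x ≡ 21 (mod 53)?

The inverse of 18 mod 53 is 3 (since 18·3 = 54 ≡ 1).
So x ≡ 3·21 = 63 ≡ 10 (mod 53).

10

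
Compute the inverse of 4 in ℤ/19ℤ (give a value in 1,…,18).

19 = 4·4 + 3
4 = 1·3 + 1
3 = 3·1 + 0
Back-substituting gives 4·5 ≡ 1 (mod 19).

5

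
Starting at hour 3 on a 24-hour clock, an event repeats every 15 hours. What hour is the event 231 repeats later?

12

231·15 = 3465.
3465 − 144·24 = 9, so 3465 ≡ 9 (mod 24).
(3 + 9) mod 24 = 12.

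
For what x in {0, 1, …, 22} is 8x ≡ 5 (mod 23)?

8⁻¹ ≡ 3 (mod 23) because 8·3 = 24 = 1·23 + 1.
So x ≡ 3·5 = 15 ≡ 15 (mod 23).
Check: 8·15 = 120 = 5·23 + 5.

15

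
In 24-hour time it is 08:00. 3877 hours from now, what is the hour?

21

Dividing 3877 by 24 gives quotient 161 and remainder 13.
(8 + 13) mod 24 = 21.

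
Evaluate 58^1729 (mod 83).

14

By repeated squaring mod 83: 58^1≡58, 58^2≡44, 58^4≡27, 58^8≡65, 58^16≡75, 58^32≡64, 58^64≡29, 58^128≡11, 58^256≡38, 58^512≡33, 58^1024≡10.
Since 1729 = 1 + 64 + 128 + 512 + 1024 in binary, 58^1729 ≡ 58·29·11·33·10 ≡ 14 (mod 83).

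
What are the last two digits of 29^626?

By repeated squaring mod 100: 29^1≡29, 29^2≡41, 29^4≡81, 29^8≡61, 29^16≡21, 29^32≡41, 29^64≡81, 29^128≡61, 29^256≡21, 29^512≡41.
Since 626 = 2 + 16 + 32 + 64 + 512 in binary, 29^626 ≡ 41·21·41·81·41 ≡ 21 (mod 100).

21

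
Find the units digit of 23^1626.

Last digits of 3^n: 3, 9, 7, 1 (period 4).
1626 mod 4 = 2, so the last digit matches 3^2 = 9.

9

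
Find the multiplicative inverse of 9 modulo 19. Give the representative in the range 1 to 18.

17

19 = 2·9 + 1
9 = 9·1 + 0
Back-substituting gives 9·17 ≡ 1 (mod 19).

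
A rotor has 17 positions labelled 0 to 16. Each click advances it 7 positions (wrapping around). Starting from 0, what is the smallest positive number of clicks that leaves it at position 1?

5

17 = 2·7 + 3
7 = 2·3 + 1
3 = 3·1 + 0
Back-substituting gives 7·5 ≡ 1 (mod 17).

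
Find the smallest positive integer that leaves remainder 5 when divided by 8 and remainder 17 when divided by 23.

109

Since 23·7 ≡ 1 (mod 8), take x = 17 + 23·((5−17)·7 mod 8) = 17 + 23·4 = 109.
Check: 109 mod 8 = 5, 109 mod 23 = 17.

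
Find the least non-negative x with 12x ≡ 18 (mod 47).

25

The inverse of 12 mod 47 is 4 (since 12·4 = 48 ≡ 1).
So x ≡ 4·18 = 72 ≡ 25 (mod 47).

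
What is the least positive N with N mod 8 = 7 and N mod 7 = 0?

x ≡ 0 (mod 7) gives x ∈ {0, 7}.
The first of these with x mod 8 = 7 is 7.

7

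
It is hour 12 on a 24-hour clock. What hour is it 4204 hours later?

16

4204 − 175·24 = 4, so 4204 ≡ 4 (mod 24).
(12 + 4) mod 24 = 16.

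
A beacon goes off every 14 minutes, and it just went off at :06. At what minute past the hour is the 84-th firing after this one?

42

84·14 = 1176.
1176 mod 60 = 36 (since 19·60 = 1140).
(6 + 36) mod 60 = 42.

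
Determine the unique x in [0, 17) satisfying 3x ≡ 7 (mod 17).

8

3⁻¹ ≡ 6 (mod 17) because 3·6 = 18 = 1·17 + 1.
Multiplying both sides by 6: x ≡ 6·7 = 42 ≡ 8 (mod 17).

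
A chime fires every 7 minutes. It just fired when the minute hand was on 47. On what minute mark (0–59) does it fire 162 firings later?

162·7 = 1134.
1134 mod 60 = 54 (since 18·60 = 1080).
(47 + 54) mod 60 = 41.

41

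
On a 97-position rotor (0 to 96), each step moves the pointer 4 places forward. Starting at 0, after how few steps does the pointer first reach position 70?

The inverse of 4 mod 97 is 73 (since 4·73 = 292 ≡ 1).
Multiplying both sides by 73: x ≡ 73·70 = 5110 ≡ 66 (mod 97).
Check: 4·66 = 264 = 2·97 + 70.

66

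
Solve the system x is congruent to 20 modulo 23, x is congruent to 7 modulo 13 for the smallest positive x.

20

x ≡ 7 (mod 13) gives x ∈ {7, 20}.
The first of these with x mod 23 = 20 is 20.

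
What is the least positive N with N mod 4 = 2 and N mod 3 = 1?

x ≡ 1 (mod 3) gives x ∈ {1, 4, 7, 10}.
The first of these with x mod 4 = 2 is 10.

10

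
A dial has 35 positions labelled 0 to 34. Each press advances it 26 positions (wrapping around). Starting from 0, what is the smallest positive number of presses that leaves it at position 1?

31

35 = 1·26 + 9
26 = 2·9 + 8
9 = 1·8 + 1
8 = 8·1 + 0
Back-substituting gives 26·31 ≡ 1 (mod 35).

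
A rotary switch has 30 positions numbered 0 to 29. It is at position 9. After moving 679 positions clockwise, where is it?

679 = 22·30 + 19, so 679 mod 30 = 19.
(9 + 19) mod 30 = 28.

28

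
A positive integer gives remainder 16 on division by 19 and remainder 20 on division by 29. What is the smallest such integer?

339

x ≡ 16 (mod 19) gives x ∈ {16, 35, 54, 73, 92, 111, 130, 149, …}.
The first of these with x mod 29 = 20 is 339.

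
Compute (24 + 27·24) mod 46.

27·24 = 648.
648 = 14·46 + 4, so 648 mod 46 = 4.
(24 + 4) mod 46 = 28.

28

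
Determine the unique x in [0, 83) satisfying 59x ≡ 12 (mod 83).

The inverse of 59 mod 83 is 38 (since 59·38 = 2242 ≡ 1).
So x ≡ 38·12 = 456 ≡ 41 (mod 83).

41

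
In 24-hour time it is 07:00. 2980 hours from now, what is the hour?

11

Dividing 2980 by 24 gives quotient 124 and remainder 4.
(7 + 4) mod 24 = 11.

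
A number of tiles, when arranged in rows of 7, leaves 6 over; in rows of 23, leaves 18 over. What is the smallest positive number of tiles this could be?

x ≡ 6 (mod 7) gives x ∈ {6, 13, 20, 27, 34, 41}.
The first of these with x mod 23 = 18 is 41.

41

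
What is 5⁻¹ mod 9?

2

5·2 = 10 = 1·9 + 1, so 5⁻¹ ≡ 2 (mod 9).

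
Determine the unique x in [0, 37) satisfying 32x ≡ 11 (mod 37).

20

32⁻¹ ≡ 22 (mod 37) because 32·22 = 704 = 19·37 + 1.
Multiplying both sides by 22: x ≡ 22·11 = 242 ≡ 20 (mod 37).
Check: 32·20 = 640 = 17·37 + 11.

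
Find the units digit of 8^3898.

Last digits of 8^n: 8, 4, 2, 6 (period 4).
3898 mod 4 = 2, so the last digit matches 8^2 = 4.

4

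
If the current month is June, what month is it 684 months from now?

684 − 57·12 = 0, so 684 ≡ 0 (mod 12).
June + 0 months → June.

June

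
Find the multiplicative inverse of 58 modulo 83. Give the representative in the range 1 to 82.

73

58·73 = 4234 = 51·83 + 1, so 58⁻¹ ≡ 73 (mod 83).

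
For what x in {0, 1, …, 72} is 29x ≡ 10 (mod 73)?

The inverse of 29 mod 73 is 68 (since 29·68 = 1972 ≡ 1).
Multiplying both sides by 68: x ≡ 68·10 = 680 ≡ 23 (mod 73).
Check: 29·23 = 667 = 9·73 + 10.

23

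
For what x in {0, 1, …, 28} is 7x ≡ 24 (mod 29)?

20

7⁻¹ ≡ 25 (mod 29) because 7·25 = 175 = 6·29 + 1.
Multiplying both sides by 25: x ≡ 25·24 = 600 ≡ 20 (mod 29).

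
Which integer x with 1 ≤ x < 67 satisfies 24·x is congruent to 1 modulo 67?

67 = 2·24 + 19
24 = 1·19 + 5
19 = 3·5 + 4
5 = 1·4 + 1
4 = 4·1 + 0
Back-substituting gives 24·14 ≡ 1 (mod 67).

14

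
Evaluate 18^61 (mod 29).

Square-and-reduce mod 29: 18^1≡18, 18^2≡5, 18^4≡25, 18^8≡16, 18^16≡24, 18^32≡25.
Since 61 = 1 + 4 + 8 + 16 + 32 in binary, 18^61 ≡ 18·25·16·24·25 ≡ 15 (mod 29).

15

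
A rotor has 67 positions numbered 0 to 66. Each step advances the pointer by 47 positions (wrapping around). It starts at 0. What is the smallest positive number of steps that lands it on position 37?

35

The inverse of 47 mod 67 is 10 (since 47·10 = 470 ≡ 1).
So x ≡ 10·37 = 370 ≡ 35 (mod 67).
Check: 47·35 = 1645 = 24·67 + 37.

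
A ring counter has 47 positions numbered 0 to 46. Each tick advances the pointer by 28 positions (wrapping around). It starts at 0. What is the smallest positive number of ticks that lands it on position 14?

The inverse of 28 mod 47 is 42 (since 28·42 = 1176 ≡ 1).
Multiplying both sides by 42: x ≡ 42·14 = 588 ≡ 24 (mod 47).
Check: 28·24 = 672 = 14·47 + 14.

24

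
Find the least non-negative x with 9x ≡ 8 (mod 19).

9⁻¹ ≡ 17 (mod 19) because 9·17 = 153 = 8·19 + 1.
So x ≡ 17·8 = 136 ≡ 3 (mod 19).
Check: 9·3 = 27 = 1·19 + 8.

3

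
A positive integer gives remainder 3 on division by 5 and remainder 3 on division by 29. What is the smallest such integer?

Since 29·4 ≡ 1 (mod 5), take x = 3 + 29·((3−3)·4 mod 5) = 3 + 29·0 = 3.
Check: 3 mod 5 = 3, 3 mod 29 = 3.

3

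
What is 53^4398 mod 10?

Powers of 3 mod 10 repeat with period 4: 3, 9, 7, 1.
4398 leaves remainder 2 on division by 4, so 53^4398 ends in 9.

9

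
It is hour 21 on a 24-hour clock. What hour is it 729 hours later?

6

Dividing 729 by 24 gives quotient 30 and remainder 9.
(21 + 9) mod 24 = 6.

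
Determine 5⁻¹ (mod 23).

5·14 = 70 = 3·23 + 1, so 5⁻¹ ≡ 14 (mod 23).

14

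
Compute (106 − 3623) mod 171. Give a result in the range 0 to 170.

74

3623 mod 171 = 32 (since 21·171 = 3591).
(106 − 32) mod 171 = 74.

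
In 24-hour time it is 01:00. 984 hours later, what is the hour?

984 = 41·24 + 0, so 984 mod 24 = 0.
(1 + 0) mod 24 = 1.

1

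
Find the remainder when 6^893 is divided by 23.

Successive squares of 6 mod 23: 6^1≡6, 6^2≡13, 6^4≡8, 6^8≡18, 6^16≡2, 6^32≡4, 6^64≡16, 6^128≡3, 6^256≡9, 6^512≡12.
893 = 1 + 4 + 8 + 16 + 32 + 64 + 256 + 512, so 6^893 ≡ 6·8·18·2·4·16·9·12 ≡ 13 (mod 23).

13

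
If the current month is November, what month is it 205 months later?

December

205 − 17·12 = 1, so 205 ≡ 1 (mod 12).
November + 1 month → December.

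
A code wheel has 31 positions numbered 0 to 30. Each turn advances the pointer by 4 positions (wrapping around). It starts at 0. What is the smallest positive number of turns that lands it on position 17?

12

4⁻¹ ≡ 8 (mod 31) because 4·8 = 32 = 1·31 + 1.
Multiplying both sides by 8: x ≡ 8·17 = 136 ≡ 12 (mod 31).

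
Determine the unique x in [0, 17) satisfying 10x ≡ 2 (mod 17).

10⁻¹ ≡ 12 (mod 17) because 10·12 = 120 = 7·17 + 1.
So x ≡ 12·2 = 24 ≡ 7 (mod 17).
Check: 10·7 = 70 = 4·17 + 2.

7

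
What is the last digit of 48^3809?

8

The units digit of 48^n cycles with period 4: 8, 4, 2, 6, …
3809 leaves remainder 1 on division by 4, so 48^3809 ends in 8.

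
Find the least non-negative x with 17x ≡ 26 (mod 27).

The inverse of 17 mod 27 is 8 (since 17·8 = 136 ≡ 1).
So x ≡ 8·26 = 208 ≡ 19 (mod 27).

19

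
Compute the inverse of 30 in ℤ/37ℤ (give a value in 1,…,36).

21

37 = 1·30 + 7
30 = 4·7 + 2
7 = 3·2 + 1
2 = 2·1 + 0
Back-substituting gives 30·21 ≡ 1 (mod 37).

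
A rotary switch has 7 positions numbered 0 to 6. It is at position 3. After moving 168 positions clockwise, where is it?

168 − 24·7 = 0, so 168 ≡ 0 (mod 7).
(3 + 0) mod 7 = 3.

3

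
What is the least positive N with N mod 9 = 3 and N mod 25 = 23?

x ≡ 3 (mod 9) gives x ∈ {3, 12, 21, 30, 39, 48}.
The first of these with x mod 25 = 23 is 48.

48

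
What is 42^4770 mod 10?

4

Last digits of 2^n: 2, 4, 8, 6 (period 4).
4770 mod 4 = 2, so the last digit matches 2^2 = 4.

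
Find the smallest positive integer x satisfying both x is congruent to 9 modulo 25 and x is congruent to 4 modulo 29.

584

x ≡ 9 (mod 25) gives x ∈ {9, 34, 59, 84, 109, 134, 159, 184, …}.
The first of these with x mod 29 = 4 is 584.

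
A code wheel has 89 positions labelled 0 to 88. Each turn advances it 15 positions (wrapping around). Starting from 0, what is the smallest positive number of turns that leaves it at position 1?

6

15·6 = 90 = 1·89 + 1, so 15⁻¹ ≡ 6 (mod 89).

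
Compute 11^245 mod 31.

Square-and-reduce mod 31: 11^1≡11, 11^2≡28, 11^4≡9, 11^8≡19, 11^16≡20, 11^32≡28, 11^64≡9, 11^128≡19.
Since 245 = 1 + 4 + 16 + 32 + 64 + 128 in binary, 11^245 ≡ 11·9·20·28·9·19 ≡ 6 (mod 31).

6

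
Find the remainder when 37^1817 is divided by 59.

Successive squares of 37 mod 59: 37^1≡37, 37^2≡12, 37^4≡26, 37^8≡27, 37^16≡21, 37^32≡28, 37^64≡17, 37^128≡53, 37^256≡36, 37^512≡57, 37^1024≡4.
Since 1817 = 1 + 8 + 16 + 256 + 512 + 1024 in binary, 37^1817 ≡ 37·27·21·36·57·4 ≡ 2 (mod 59).

2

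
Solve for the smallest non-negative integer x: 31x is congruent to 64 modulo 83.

31⁻¹ ≡ 75 (mod 83) because 31·75 = 2325 = 28·83 + 1.
Multiplying both sides by 75: x ≡ 75·64 = 4800 ≡ 69 (mod 83).
Check: 31·69 = 2139 = 25·83 + 64.

69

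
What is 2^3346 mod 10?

Powers of 2 mod 10 repeat with period 4: 2, 4, 8, 6.
3346 leaves remainder 2 on division by 4, so 2^3346 ends in 4.

4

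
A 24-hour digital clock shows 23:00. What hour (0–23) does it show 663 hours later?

Dividing 663 by 24 gives quotient 27 and remainder 15.
(23 + 15) mod 24 = 14.

14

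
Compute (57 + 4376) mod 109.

73

4376 = 40·109 + 16, so 4376 mod 109 = 16.
(57 + 16) mod 109 = 73.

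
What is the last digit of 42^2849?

2

Last digits of 2^n: 2, 4, 8, 6 (period 4).
2849 leaves remainder 1 on division by 4, so 42^2849 ends in 2.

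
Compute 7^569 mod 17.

10

Successive squares of 7 mod 17: 7^1≡7, 7^2≡15, 7^4≡4, 7^8≡16, 7^16≡1, 7^32≡1, 7^64≡1, 7^128≡1, 7^256≡1, 7^512≡1.
569 = 1 + 8 + 16 + 32 + 512, so 7^569 ≡ 7·16·1·1·1 ≡ 10 (mod 17).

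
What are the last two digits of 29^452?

41

Successive squares of 29 mod 100: 29^1≡29, 29^2≡41, 29^4≡81, 29^8≡61, 29^16≡21, 29^32≡41, 29^64≡81, 29^128≡61, 29^256≡21.
Since 452 = 4 + 64 + 128 + 256 in binary, 29^452 ≡ 81·81·61·21 ≡ 41 (mod 100).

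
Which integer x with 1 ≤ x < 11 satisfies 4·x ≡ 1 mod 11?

3

11 = 2·4 + 3
4 = 1·3 + 1
3 = 3·1 + 0
Back-substituting gives 4·3 ≡ 1 (mod 11).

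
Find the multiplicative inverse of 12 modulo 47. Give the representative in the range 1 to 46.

47 = 3·12 + 11
12 = 1·11 + 1
11 = 11·1 + 0
Back-substituting gives 12·4 ≡ 1 (mod 47).

4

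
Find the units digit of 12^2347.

8

Last digits of 2^n: 2, 4, 8, 6 (period 4).
2347 leaves remainder 3 on division by 4, so 12^2347 ends in 8.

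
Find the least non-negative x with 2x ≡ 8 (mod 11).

4

2⁻¹ ≡ 6 (mod 11) because 2·6 = 12 = 1·11 + 1.
Multiplying both sides by 6: x ≡ 6·8 = 48 ≡ 4 (mod 11).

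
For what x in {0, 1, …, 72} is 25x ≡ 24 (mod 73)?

The inverse of 25 mod 73 is 38 (since 25·38 = 950 ≡ 1).
Multiplying both sides by 38: x ≡ 38·24 = 912 ≡ 36 (mod 73).

36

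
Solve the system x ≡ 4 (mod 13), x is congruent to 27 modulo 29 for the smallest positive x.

Since 29·9 ≡ 1 (mod 13), take x = 27 + 29·((4−27)·9 mod 13) = 27 + 29·1 = 56.
Check: 56 mod 13 = 4, 56 mod 29 = 27.

56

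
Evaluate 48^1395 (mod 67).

Square-and-reduce mod 67: 48^1≡48, 48^2≡26, 48^4≡6, 48^8≡36, 48^16≡23, 48^32≡60, 48^64≡49, 48^128≡56, 48^256≡54, 48^512≡35, 48^1024≡19.
Since 1395 = 1 + 2 + 16 + 32 + 64 + 256 + 1024 in binary, 48^1395 ≡ 48·26·23·60·49·54·19 ≡ 53 (mod 67).

53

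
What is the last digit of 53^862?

9

Powers of 3 mod 10 repeat with period 4: 3, 9, 7, 1.
862 mod 4 = 2, so the last digit matches 3^2 = 9.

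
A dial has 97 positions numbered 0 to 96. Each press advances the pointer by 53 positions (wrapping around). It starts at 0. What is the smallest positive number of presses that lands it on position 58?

53⁻¹ ≡ 11 (mod 97) because 53·11 = 583 = 6·97 + 1.
Multiplying both sides by 11: x ≡ 11·58 = 638 ≡ 56 (mod 97).
Check: 53·56 = 2968 = 30·97 + 58.

56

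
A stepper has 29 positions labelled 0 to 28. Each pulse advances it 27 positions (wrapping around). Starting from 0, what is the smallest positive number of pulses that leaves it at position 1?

27·14 = 378 = 13·29 + 1, so 27⁻¹ ≡ 14 (mod 29).

14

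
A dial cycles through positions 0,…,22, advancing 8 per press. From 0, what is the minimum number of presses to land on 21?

The inverse of 8 mod 23 is 3 (since 8·3 = 24 ≡ 1).
Multiplying both sides by 3: x ≡ 3·21 = 63 ≡ 17 (mod 23).

17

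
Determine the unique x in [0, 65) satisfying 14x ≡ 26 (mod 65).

14⁻¹ ≡ 14 (mod 65) because 14·14 = 196 = 3·65 + 1.
So x ≡ 14·26 = 364 ≡ 39 (mod 65).
Check: 14·39 = 546 = 8·65 + 26.

39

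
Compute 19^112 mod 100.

By repeated squaring mod 100: 19^1≡19, 19^2≡61, 19^4≡21, 19^8≡41, 19^16≡81, 19^32≡61, 19^64≡21.
Since 112 = 16 + 32 + 64 in binary, 19^112 ≡ 81·61·21 ≡ 61 (mod 100).

61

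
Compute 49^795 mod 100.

Square-and-reduce mod 100: 49^1≡49, 49^2≡1, 49^4≡1, 49^8≡1, 49^16≡1, 49^32≡1, 49^64≡1, 49^128≡1, 49^256≡1, 49^512≡1.
Since 795 = 1 + 2 + 8 + 16 + 256 + 512 in binary, 49^795 ≡ 49·1·1·1·1·1 ≡ 49 (mod 100).

49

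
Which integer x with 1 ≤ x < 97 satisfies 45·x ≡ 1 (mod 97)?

97 = 2·45 + 7
45 = 6·7 + 3
7 = 2·3 + 1
3 = 3·1 + 0
Back-substituting gives 45·69 ≡ 1 (mod 97).

69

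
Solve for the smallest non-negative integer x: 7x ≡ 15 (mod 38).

13

The inverse of 7 mod 38 is 11 (since 7·11 = 77 ≡ 1).
So x ≡ 11·15 = 165 ≡ 13 (mod 38).
Check: 7·13 = 91 = 2·38 + 15.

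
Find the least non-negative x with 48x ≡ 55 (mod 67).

The inverse of 48 mod 67 is 7 (since 48·7 = 336 ≡ 1).
So x ≡ 7·55 = 385 ≡ 50 (mod 67).

50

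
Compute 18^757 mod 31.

Successive squares of 18 mod 31: 18^1≡18, 18^2≡14, 18^4≡10, 18^8≡7, 18^16≡18, 18^32≡14, 18^64≡10, 18^128≡7, 18^256≡18, 18^512≡14.
757 = 1 + 4 + 16 + 32 + 64 + 128 + 512, so 18^757 ≡ 18·10·18·14·10·7·14 ≡ 9 (mod 31).

9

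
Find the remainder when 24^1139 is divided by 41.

29

Square-and-reduce mod 41: 24^1≡24, 24^2≡2, 24^4≡4, 24^8≡16, 24^16≡10, 24^32≡18, 24^64≡37, 24^128≡16, 24^256≡10, 24^512≡18, 24^1024≡37.
Since 1139 = 1 + 2 + 16 + 32 + 64 + 1024 in binary, 24^1139 ≡ 24·2·10·18·37·37 ≡ 29 (mod 41).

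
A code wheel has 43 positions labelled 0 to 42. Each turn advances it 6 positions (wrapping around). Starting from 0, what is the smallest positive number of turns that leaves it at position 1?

36

43 = 7·6 + 1
6 = 6·1 + 0
Back-substituting gives 6·36 ≡ 1 (mod 43).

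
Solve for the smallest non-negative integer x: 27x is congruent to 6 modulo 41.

27⁻¹ ≡ 38 (mod 41) because 27·38 = 1026 = 25·41 + 1.
Multiplying both sides by 38: x ≡ 38·6 = 228 ≡ 23 (mod 41).

23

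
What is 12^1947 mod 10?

8

Powers of 2 mod 10 repeat with period 4: 2, 4, 8, 6.
1947 mod 4 = 3, so the last digit matches 2^3 = 8.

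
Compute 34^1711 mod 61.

34

Square-and-reduce mod 61: 34^1≡34, 34^2≡58, 34^4≡9, 34^8≡20, 34^16≡34, 34^32≡58, 34^64≡9, 34^128≡20, 34^256≡34, 34^512≡58, 34^1024≡9.
1711 = 1 + 2 + 4 + 8 + 32 + 128 + 512 + 1024, so 34^1711 ≡ 34·58·9·20·58·20·58·9 ≡ 34 (mod 61).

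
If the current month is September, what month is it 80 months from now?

May

80 = 6·12 + 8, so 80 mod 12 = 8.
September + 8 months → May.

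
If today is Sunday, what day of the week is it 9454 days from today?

Thursday

9454 mod 7 = 4 (since 1350·7 = 9450).
Sunday + 4 days → Thursday.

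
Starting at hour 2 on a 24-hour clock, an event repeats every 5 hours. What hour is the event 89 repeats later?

15

89·5 = 445.
Dividing 445 by 24 gives quotient 18 and remainder 13.
(2 + 13) mod 24 = 15.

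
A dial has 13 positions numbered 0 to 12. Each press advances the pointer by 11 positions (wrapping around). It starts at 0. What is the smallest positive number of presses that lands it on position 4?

11

The inverse of 11 mod 13 is 6 (since 11·6 = 66 ≡ 1).
So x ≡ 6·4 = 24 ≡ 11 (mod 13).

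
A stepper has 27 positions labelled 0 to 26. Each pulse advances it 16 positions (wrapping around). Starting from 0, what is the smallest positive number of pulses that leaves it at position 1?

27 = 1·16 + 11
16 = 1·11 + 5
11 = 2·5 + 1
5 = 5·1 + 0
Back-substituting gives 16·22 ≡ 1 (mod 27).

22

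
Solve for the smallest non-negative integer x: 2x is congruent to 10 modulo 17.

2⁻¹ ≡ 9 (mod 17) because 2·9 = 18 = 1·17 + 1.
Multiplying both sides by 9: x ≡ 9·10 = 90 ≡ 5 (mod 17).
Check: 2·5 = 10 = 0·17 + 10.

5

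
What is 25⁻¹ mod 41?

25·23 = 575 = 14·41 + 1, so 25⁻¹ ≡ 23 (mod 41).

23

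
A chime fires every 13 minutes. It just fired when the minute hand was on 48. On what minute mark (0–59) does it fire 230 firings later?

38

230·13 = 2990.
2990 = 49·60 + 50, so 2990 mod 60 = 50.
(48 + 50) mod 60 = 38.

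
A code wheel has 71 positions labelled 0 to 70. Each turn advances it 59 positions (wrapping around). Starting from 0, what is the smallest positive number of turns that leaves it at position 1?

59·65 = 3835 = 54·71 + 1, so 59⁻¹ ≡ 65 (mod 71).

65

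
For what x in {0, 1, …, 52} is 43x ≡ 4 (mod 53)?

43⁻¹ ≡ 37 (mod 53) because 43·37 = 1591 = 30·53 + 1.
So x ≡ 37·4 = 148 ≡ 42 (mod 53).

42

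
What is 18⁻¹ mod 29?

21

29 = 1·18 + 11
18 = 1·11 + 7
11 = 1·7 + 4
7 = 1·4 + 3
4 = 1·3 + 1
3 = 3·1 + 0
Back-substituting gives 18·21 ≡ 1 (mod 29).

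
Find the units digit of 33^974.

9

Last digits of 3^n: 3, 9, 7, 1 (period 4).
974 leaves remainder 2 on division by 4, so 33^974 ends in 9.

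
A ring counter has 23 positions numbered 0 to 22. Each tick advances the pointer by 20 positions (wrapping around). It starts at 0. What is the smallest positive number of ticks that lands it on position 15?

20⁻¹ ≡ 15 (mod 23) because 20·15 = 300 = 13·23 + 1.
So x ≡ 15·15 = 225 ≡ 18 (mod 23).

18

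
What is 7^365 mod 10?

Powers of 7 mod 10 repeat with period 4: 7, 9, 3, 1.
365 leaves remainder 1 on division by 4, so 7^365 ends in 7.

7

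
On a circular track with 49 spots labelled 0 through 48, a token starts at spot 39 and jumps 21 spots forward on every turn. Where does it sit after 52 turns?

52·21 = 1092.
1092 = 22·49 + 14, so 1092 mod 49 = 14.
(39 + 14) mod 49 = 4.

4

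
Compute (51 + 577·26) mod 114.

5

577·26 = 15002.
15002 = 131·114 + 68, so 15002 mod 114 = 68.
(51 + 68) mod 114 = 5.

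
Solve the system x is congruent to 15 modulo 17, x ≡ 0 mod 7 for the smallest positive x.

Since 7·5 ≡ 1 (mod 17), take x = 0 + 7·((15−0)·5 mod 17) = 0 + 7·7 = 49.
Check: 49 mod 17 = 15, 49 mod 7 = 0.

49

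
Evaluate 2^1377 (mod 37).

31

Square-and-reduce mod 37: 2^1≡2, 2^2≡4, 2^4≡16, 2^8≡34, 2^16≡9, 2^32≡7, 2^64≡12, 2^128≡33, 2^256≡16, 2^512≡34, 2^1024≡9.
Since 1377 = 1 + 32 + 64 + 256 + 1024 in binary, 2^1377 ≡ 2·7·12·16·9 ≡ 31 (mod 37).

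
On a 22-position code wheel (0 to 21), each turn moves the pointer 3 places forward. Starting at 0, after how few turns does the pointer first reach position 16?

20

The inverse of 3 mod 22 is 15 (since 3·15 = 45 ≡ 1).
Multiplying both sides by 15: x ≡ 15·16 = 240 ≡ 20 (mod 22).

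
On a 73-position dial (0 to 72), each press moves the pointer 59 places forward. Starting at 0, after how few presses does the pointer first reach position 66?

37

59⁻¹ ≡ 26 (mod 73) because 59·26 = 1534 = 21·73 + 1.
So x ≡ 26·66 = 1716 ≡ 37 (mod 73).
Check: 59·37 = 2183 = 29·73 + 66.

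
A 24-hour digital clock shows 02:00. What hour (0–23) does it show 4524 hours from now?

4524 mod 24 = 12 (since 188·24 = 4512).
(2 + 12) mod 24 = 14.

14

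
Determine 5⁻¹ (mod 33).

20

33 = 6·5 + 3
5 = 1·3 + 2
3 = 1·2 + 1
2 = 2·1 + 0
Back-substituting gives 5·20 ≡ 1 (mod 33).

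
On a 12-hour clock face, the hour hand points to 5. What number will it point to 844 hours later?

844 = 70·12 + 4, so 844 mod 12 = 4.
5 + 4 → 9 on a 12-hour dial.

9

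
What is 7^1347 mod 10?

3

Powers of 7 mod 10 repeat with period 4: 7, 9, 3, 1.
1347 leaves remainder 3 on division by 4, so 7^1347 ends in 3.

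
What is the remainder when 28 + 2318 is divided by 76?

2318 − 30·76 = 38, so 2318 ≡ 38 (mod 76).
(28 + 38) mod 76 = 66.

66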